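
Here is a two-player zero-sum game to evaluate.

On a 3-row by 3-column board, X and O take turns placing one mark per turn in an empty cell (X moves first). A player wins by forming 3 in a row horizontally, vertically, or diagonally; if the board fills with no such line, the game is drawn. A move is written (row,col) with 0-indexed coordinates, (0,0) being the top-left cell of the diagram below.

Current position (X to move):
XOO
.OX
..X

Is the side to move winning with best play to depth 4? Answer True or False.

[XOO/.OX/..X] X move#1: (1,0):-1/XOO/XOX/..X*, (2,0):-1/XOO/.OX/X.X, (2,1):-1/XOO/.OX/.XX
[XOO/XOX/..X] O move#2: (2,0):+1/XOO/XOX/O.X*, (2,1):+1/XOO/XOX/.OX
[XOO/XOX/O.X] end (terminal -1, X#3); searched XOO/.OX/..X to 4

X winning at [XOO/.OX/..X]: False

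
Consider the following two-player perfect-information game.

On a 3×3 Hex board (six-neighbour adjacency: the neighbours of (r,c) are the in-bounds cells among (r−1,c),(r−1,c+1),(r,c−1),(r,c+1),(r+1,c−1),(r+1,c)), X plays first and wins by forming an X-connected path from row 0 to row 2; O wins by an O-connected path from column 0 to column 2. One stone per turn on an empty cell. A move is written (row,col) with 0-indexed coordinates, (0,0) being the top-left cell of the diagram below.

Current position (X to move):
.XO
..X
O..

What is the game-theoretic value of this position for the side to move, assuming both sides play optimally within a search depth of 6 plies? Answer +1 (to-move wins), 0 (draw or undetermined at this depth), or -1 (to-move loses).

value(.XO/..X/O.., X) = +1

ply 1, X at .XO/..X/O.. | (0,0)=-1→XXO/..X/O..; (1,0)=-1→.XO/X.X/O..; (1,1)=+1→.XO/.XX/O..*; (2,1)=-1→.XO/..X/OX.; (2,2)=-1→.XO/..X/O.X
ply 2, O at .XO/.XX/O.. | (0,0)=-1→OXO/.XX/O..*; (1,0)=-1→.XO/OXX/O..; (2,1)=-1→.XO/.XX/OO.; (2,2)=-1→.XO/.XX/O.O
ply 3, X at OXO/.XX/O.. | (1,0)=+1→OXO/XXX/O..*; (2,1)=+1→OXO/.XX/OX.; (2,2)=+1→OXO/.XX/O.X
ply 4, O at OXO/XXX/O.. | (2,1)=-1→OXO/XXX/OO.*; (2,2)=-1→OXO/XXX/O.O
ply 5, X at OXO/XXX/OO. | (2,2)=+1→OXO/XXX/OOX*
ply 6: OXO/XXX/OOX is terminal -1 (O); from .XO/..X/O.. depth 6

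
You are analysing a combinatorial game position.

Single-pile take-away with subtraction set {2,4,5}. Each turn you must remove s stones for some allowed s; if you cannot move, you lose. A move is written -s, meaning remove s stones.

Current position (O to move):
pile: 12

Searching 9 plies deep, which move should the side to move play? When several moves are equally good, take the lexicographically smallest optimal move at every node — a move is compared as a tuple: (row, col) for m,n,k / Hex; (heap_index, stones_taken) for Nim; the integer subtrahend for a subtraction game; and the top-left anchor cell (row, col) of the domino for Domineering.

O's best at [12]: -4

ply 1, O at 12 | -2=-1→10; -4=+1→8*; -5=+1→7
ply 2, X at 8 | -2=-1→6*; -4=-1→4; -5=-1→3
ply 3, O at 6 | -2=-1→4; -4=-1→2; -5=+1→1*
ply 4: 1 is terminal -1 (X); from 12 depth 9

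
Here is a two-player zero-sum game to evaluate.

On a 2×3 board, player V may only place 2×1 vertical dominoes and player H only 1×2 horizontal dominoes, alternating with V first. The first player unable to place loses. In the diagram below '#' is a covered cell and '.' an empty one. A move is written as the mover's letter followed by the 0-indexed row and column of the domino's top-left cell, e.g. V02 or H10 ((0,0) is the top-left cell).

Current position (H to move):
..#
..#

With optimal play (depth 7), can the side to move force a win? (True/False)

H winning at [..#/..#]: True

ply 1, H at ..#/..# | H00=+1→###/..#*; H10=+1→..#/###
ply 2: ###/..# is terminal -1 (V); from ..#/..# depth 7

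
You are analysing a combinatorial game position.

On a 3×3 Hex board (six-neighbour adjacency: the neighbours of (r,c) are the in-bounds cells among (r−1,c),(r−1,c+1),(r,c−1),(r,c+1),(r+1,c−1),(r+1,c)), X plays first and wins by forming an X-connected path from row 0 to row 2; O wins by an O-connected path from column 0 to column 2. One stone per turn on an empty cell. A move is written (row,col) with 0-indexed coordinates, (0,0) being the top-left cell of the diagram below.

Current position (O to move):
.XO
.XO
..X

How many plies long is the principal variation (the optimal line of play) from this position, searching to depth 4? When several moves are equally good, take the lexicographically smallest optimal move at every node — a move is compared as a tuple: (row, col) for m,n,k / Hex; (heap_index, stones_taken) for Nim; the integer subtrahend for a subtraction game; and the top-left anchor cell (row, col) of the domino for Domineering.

PV length from [.XO/.XO/..X]: 4 plies

ply 1, O at .XO/.XO/..X | (0,0)=-1→OXO/.XO/..X*; (1,0)=-1→.XO/OXO/..X; (2,0)=-1→.XO/.XO/O.X; (2,1)=-1→.XO/.XO/.OX
ply 2, X at OXO/.XO/..X | (1,0)=+1→OXO/XXO/..X*; (2,0)=+1→OXO/.XO/X.X; (2,1)=+1→OXO/.XO/.XX
ply 3, O at OXO/XXO/..X | (2,0)=-1→OXO/XXO/O.X*; (2,1)=-1→OXO/XXO/.OX
ply 4, X at OXO/XXO/O.X | (2,1)=+1→OXO/XXO/OXX*
ply 5: OXO/XXO/OXX is terminal -1 (O); from .XO/.XO/..X depth 4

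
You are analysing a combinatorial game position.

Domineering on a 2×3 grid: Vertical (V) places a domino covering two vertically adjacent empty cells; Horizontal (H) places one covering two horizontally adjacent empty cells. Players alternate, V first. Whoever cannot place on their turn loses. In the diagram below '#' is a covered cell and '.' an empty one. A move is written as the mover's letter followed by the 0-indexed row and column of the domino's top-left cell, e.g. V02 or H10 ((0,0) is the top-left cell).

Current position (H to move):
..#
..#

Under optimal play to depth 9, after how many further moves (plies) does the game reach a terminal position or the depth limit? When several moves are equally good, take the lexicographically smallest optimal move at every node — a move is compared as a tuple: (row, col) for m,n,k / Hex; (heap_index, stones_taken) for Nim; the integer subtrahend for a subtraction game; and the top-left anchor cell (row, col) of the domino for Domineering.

[..#/..#] H move#1: H00:+1/###/..#*, H10:+1/..#/###
[###/..#] end (terminal -1, V#2); searched ..#/..# to 9

PV length from [..#/..#]: 1 ply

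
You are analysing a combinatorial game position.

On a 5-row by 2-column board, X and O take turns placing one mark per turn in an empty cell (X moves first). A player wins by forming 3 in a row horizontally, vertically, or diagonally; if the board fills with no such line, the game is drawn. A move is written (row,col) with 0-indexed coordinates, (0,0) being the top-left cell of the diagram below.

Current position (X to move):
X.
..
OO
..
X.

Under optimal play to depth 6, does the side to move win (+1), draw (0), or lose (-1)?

value(X./../OO/../X., X) = 0

p1 X@[X./../OO/../X.]: (0,1)[XX/../OO/../X.]-1 (1,0)[X./X./OO/../X.]-1 (1,1)[X./.X/OO/../X.]+0* (3,0)[X./../OO/X./X.]-1 (3,1)[X./../OO/.X/X.]+0 (4,1)[X./../OO/../XX]-1
p2 O@[X./.X/OO/../X.]: (0,1)[XO/.X/OO/../X.]+0* (1,0)[X./OX/OO/../X.]+0 (3,0)[X./.X/OO/O./X.]+0 (3,1)[X./.X/OO/.O/X.]+0 (4,1)[X./.X/OO/../XO]+0
p3 X@[XO/.X/OO/../X.]: (1,0)[XO/XX/OO/../X.]+0* (3,0)[XO/.X/OO/X./X.]+0 (3,1)[XO/.X/OO/.X/X.]+0 (4,1)[XO/.X/OO/../XX]+0
p4 O@[XO/XX/OO/../X.]: (3,0)[XO/XX/OO/O./X.]+0* (3,1)[XO/XX/OO/.O/X.]+0 (4,1)[XO/XX/OO/../XO]+0
p5 X@[XO/XX/OO/O./X.]: (3,1)[XO/XX/OO/OX/X.]+0* (4,1)[XO/XX/OO/O./XX]+0
p6 O@[XO/XX/OO/OX/X.]: (4,1)[XO/XX/OO/OX/XO]+0*
p7 X@[XO/XX/OO/OX/XO] terminal +0; root [X./../OO/../X.] d6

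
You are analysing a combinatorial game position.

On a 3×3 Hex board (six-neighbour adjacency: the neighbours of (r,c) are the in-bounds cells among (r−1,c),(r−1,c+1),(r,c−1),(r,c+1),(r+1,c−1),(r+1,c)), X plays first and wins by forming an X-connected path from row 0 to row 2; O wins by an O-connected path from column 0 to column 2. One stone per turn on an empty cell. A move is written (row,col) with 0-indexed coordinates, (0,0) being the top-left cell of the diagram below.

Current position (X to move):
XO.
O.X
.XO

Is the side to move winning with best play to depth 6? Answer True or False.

ply 1, X at XO./O.X/.XO | (0,2)=+1→XOX/O.X/.XO*; (1,1)=-1→XO./OXX/.XO; (2,0)=-1→XO./O.X/XXO
ply 2: XOX/O.X/.XO is terminal -1 (O); from XO./O.X/.XO depth 6

X winning at [XO./O.X/.XO]: True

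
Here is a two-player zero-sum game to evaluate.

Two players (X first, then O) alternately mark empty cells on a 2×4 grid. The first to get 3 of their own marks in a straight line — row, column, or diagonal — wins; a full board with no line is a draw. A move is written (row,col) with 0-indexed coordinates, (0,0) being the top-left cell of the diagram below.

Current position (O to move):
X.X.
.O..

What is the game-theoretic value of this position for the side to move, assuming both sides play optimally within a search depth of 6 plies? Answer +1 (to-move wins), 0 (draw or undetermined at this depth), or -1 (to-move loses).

value(X.X./.O.., O) = 0

p1 O@[X.X./.O..]: (0,1)[XOX./.O..]+0* (0,3)[X.XO/.O..]-1 (1,0)[X.X./OO..]-1 (1,2)[X.X./.OO.]-1 (1,3)[X.X./.O.O]-1
p2 X@[XOX./.O..]: (0,3)[XOXX/.O..]-1 (1,0)[XOX./XO..]+0* (1,2)[XOX./.OX.]+0 (1,3)[XOX./.O.X]+0
p3 O@[XOX./XO..]: (0,3)[XOXO/XO..]+0* (1,2)[XOX./XOO.]+0 (1,3)[XOX./XO.O]+0
p4 X@[XOXO/XO..]: (1,2)[XOXO/XOX.]+0* (1,3)[XOXO/XO.X]+0
p5 O@[XOXO/XOX.]: (1,3)[XOXO/XOXO]+0*
p6 X@[XOXO/XOXO] terminal +0; root [X.X./.O..] d6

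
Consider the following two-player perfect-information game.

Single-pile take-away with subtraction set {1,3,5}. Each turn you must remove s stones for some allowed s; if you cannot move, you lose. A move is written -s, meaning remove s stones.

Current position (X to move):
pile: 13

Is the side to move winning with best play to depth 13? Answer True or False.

X winning at [13]: True

ply 1, X at 13 | -1=+1→12*; -3=+1→10; -5=+1→8
ply 2, O at 12 | -1=-1→11*; -3=-1→9; -5=-1→7
ply 3, X at 11 | -1=+1→10*; -3=+1→8; -5=+1→6
ply 4, O at 10 | -1=-1→9*; -3=-1→7; -5=-1→5
ply 5, X at 9 | -1=+1→8*; -3=+1→6; -5=+1→4
ply 6, O at 8 | -1=-1→7*; -3=-1→5; -5=-1→3
ply 7, X at 7 | -1=+1→6*; -3=+1→4; -5=+1→2
ply 8, O at 6 | -1=-1→5*; -3=-1→3; -5=-1→1
ply 9, X at 5 | -1=+1→4*; -3=+1→2; -5=+1→0
ply 10, O at 4 | -1=-1→3*; -3=-1→1
ply 11, X at 3 | -1=+1→2*; -3=+1→0
ply 12, O at 2 | -1=-1→1*
ply 13, X at 1 | -1=+1→0*
ply 14: 0 is terminal -1 (O); from 13 depth 13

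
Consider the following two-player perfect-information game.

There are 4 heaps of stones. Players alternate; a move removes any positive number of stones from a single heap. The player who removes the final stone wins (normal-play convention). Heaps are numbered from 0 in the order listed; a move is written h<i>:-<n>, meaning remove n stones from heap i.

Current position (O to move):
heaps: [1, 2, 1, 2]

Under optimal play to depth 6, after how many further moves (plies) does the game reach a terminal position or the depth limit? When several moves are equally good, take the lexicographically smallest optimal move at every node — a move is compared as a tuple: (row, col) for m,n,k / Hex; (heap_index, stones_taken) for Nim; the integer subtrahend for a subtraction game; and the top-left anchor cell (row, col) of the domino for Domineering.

PV length from [(1,2,1,2)]: 6 plies

p1 O@[(1,2,1,2)]: h0:-1[(0,2,1,2)]-1* h1:-1[(1,1,1,2)]-1 h1:-2[(1,0,1,2)]-1 h2:-1[(1,2,0,2)]-1 h3:-1[(1,2,1,1)]-1 h3:-2[(1,2,1,0)]-1
p2 X@[(0,2,1,2)]: h1:-1[(0,1,1,2)]-1 h1:-2[(0,0,1,2)]-1 h2:-1[(0,2,0,2)]+1* h3:-1[(0,2,1,1)]-1 h3:-2[(0,2,1,0)]-1
p3 O@[(0,2,0,2)]: h1:-1[(0,1,0,2)]-1* h1:-2[(0,0,0,2)]-1 h3:-1[(0,2,0,1)]-1 h3:-2[(0,2,0,0)]-1
p4 X@[(0,1,0,2)]: h1:-1[(0,0,0,2)]-1 h3:-1[(0,1,0,1)]+1* h3:-2[(0,1,0,0)]-1
p5 O@[(0,1,0,1)]: h1:-1[(0,0,0,1)]-1* h3:-1[(0,1,0,0)]-1
p6 X@[(0,0,0,1)]: h3:-1[(0,0,0,0)]+1*
p7 O@[(0,0,0,0)] terminal -1; root [(1,2,1,2)] d6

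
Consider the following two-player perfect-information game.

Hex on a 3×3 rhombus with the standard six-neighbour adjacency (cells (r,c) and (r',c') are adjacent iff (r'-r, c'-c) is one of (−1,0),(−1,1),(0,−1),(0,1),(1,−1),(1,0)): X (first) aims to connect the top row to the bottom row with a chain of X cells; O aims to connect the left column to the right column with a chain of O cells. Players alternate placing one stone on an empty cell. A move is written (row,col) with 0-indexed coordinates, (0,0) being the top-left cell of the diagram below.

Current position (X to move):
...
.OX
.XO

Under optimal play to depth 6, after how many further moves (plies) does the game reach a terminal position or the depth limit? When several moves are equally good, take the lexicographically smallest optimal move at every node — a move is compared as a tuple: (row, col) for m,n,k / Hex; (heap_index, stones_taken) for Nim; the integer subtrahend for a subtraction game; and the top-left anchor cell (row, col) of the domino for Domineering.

ply 1, X at .../.OX/.XO | (0,0)=-1→X../.OX/.XO; (0,1)=-1→.X./.OX/.XO; (0,2)=+1→..X/.OX/.XO*; (1,0)=+1→.../XOX/.XO; (2,0)=+1→.../.OX/XXO
ply 2: ..X/.OX/.XO is terminal -1 (O); from .../.OX/.XO depth 6

PV length from [.../.OX/.XO]: 1 ply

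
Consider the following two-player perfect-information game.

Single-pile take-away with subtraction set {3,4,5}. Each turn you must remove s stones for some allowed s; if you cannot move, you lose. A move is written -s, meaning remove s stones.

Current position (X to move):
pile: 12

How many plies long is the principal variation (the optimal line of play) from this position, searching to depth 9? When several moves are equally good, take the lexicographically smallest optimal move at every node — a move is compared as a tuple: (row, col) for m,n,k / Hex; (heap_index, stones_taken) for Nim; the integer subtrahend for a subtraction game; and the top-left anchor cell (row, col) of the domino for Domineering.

PV length from [12]: 3 plies

p1 X@[12]: -3[9]+1* -4[8]+1 -5[7]-1
p2 O@[9]: -3[6]-1* -4[5]-1 -5[4]-1
p3 X@[6]: -3[3]-1 -4[2]+1* -5[1]+1
p4 O@[2] terminal -1; root [12] d9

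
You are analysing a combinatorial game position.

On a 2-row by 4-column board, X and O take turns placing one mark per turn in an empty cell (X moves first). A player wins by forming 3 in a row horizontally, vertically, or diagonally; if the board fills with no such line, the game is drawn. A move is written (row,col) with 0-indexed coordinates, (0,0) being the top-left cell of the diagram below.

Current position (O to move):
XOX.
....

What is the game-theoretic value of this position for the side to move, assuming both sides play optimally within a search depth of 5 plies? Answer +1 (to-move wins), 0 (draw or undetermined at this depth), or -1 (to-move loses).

value(XOX./...., O) = 0

[XOX./....] O move#1: (0,3):+0/XOXO/....*, (1,0):+0/XOX./O..., (1,1):+0/XOX./.O.., (1,2):+0/XOX./..O., (1,3):+0/XOX./...O
[XOXO/....] X move#2: (1,0):+0/XOXO/X...*, (1,1):+0/XOXO/.X.., (1,2):+0/XOXO/..X., (1,3):+0/XOXO/...X
[XOXO/X...] O move#3: (1,1):+0/XOXO/XO..*, (1,2):+0/XOXO/X.O., (1,3):+0/XOXO/X..O
[XOXO/XO..] X move#4: (1,2):+0/XOXO/XOX.*, (1,3):+0/XOXO/XO.X
[XOXO/XOX.] O move#5: (1,3):+0/XOXO/XOXO*
[XOXO/XOXO] end (terminal +0, X#6); searched XOX./.... to 5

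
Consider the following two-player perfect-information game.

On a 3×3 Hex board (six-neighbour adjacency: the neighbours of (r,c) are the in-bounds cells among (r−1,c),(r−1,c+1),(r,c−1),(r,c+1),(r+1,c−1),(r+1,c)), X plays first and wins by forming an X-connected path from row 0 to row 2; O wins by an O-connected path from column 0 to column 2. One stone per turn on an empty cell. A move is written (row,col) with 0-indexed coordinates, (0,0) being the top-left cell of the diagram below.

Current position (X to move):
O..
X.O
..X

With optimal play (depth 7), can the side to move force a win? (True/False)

p1 X@[O../X.O/..X]: (0,1)[OX./X.O/..X]-1 (0,2)[O.X/X.O/..X]-1 (1,1)[O../XXO/..X]+1* (2,0)[O../X.O/X.X]-1 (2,1)[O../X.O/.XX]-1
p2 O@[O../XXO/..X]: (0,1)[OO./XXO/..X]-1* (0,2)[O.O/XXO/..X]-1 (2,0)[O../XXO/O.X]-1 (2,1)[O../XXO/.OX]-1
p3 X@[OO./XXO/..X]: (0,2)[OOX/XXO/..X]+1* (2,0)[OO./XXO/X.X]-1 (2,1)[OO./XXO/.XX]-1
p4 O@[OOX/XXO/..X]: (2,0)[OOX/XXO/O.X]-1* (2,1)[OOX/XXO/.OX]-1
p5 X@[OOX/XXO/O.X]: (2,1)[OOX/XXO/OXX]+1*
p6 O@[OOX/XXO/OXX] terminal -1; root [O../X.O/..X] d7

X winning at [O../X.O/..X]: True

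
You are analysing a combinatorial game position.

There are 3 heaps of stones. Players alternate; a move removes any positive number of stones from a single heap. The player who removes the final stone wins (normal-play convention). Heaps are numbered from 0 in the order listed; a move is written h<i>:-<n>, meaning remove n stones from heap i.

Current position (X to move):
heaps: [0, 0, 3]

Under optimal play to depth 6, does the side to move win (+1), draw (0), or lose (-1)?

value((0,0,3), X) = +1

ply 1, X at (0,0,3) | h2:-1=-1→(0,0,2); h2:-2=-1→(0,0,1); h2:-3=+1→(0,0,0)*
ply 2: (0,0,0) is terminal -1 (O); from (0,0,3) depth 6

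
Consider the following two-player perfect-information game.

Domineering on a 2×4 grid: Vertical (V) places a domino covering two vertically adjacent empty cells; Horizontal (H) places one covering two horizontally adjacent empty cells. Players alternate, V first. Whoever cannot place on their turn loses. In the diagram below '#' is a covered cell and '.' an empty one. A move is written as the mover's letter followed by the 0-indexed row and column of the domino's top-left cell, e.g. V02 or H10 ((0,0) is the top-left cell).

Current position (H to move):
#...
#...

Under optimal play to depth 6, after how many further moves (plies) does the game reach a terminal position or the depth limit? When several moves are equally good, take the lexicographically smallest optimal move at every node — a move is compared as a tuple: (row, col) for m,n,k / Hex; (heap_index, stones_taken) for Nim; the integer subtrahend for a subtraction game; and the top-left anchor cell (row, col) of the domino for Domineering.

PV length from [#.../#...]: 3 plies

ply 1, H at #.../#... | H01=+1→###./#...*; H02=+1→#.##/#...; H11=+1→#.../###.; H12=+1→#.../#.##
ply 2, V at ###./#... | V03=-1→####/#..#*
ply 3, H at ####/#..# | H11=+1→####/####*
ply 4: ####/#### is terminal -1 (V); from #.../#... depth 6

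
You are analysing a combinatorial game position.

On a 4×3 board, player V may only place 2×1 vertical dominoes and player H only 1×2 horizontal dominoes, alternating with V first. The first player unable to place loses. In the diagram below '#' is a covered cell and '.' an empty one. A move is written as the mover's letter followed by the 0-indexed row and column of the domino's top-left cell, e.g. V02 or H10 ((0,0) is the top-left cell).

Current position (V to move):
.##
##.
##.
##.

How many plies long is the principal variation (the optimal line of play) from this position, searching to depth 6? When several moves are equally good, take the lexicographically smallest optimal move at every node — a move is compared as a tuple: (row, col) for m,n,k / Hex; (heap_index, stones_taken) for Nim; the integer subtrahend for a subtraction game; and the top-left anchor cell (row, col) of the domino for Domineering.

PV length from [.##/##./##./##.]: 1 ply

ply 1, V at .##/##./##./##. | V12=+1→.##/###/###/##.*; V22=+1→.##/##./###/###
ply 2: .##/###/###/##. is terminal -1 (H); from .##/##./##./##. depth 6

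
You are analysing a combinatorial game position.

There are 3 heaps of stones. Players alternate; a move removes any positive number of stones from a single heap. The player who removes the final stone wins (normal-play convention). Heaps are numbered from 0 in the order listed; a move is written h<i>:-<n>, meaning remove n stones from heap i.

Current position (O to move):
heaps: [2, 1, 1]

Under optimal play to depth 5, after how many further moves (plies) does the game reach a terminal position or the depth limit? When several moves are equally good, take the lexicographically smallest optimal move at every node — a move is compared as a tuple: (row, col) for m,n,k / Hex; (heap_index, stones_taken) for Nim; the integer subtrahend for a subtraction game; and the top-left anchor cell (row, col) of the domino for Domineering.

PV length from [(2,1,1)]: 3 plies

[(2,1,1)] O move#1: h0:-1:-1/(1,1,1), h0:-2:+1/(0,1,1)*, h1:-1:-1/(2,0,1), h2:-1:-1/(2,1,0)
[(0,1,1)] X move#2: h1:-1:-1/(0,0,1)*, h2:-1:-1/(0,1,0)
[(0,0,1)] O move#3: h2:-1:+1/(0,0,0)*
[(0,0,0)] end (terminal -1, X#4); searched (2,1,1) to 5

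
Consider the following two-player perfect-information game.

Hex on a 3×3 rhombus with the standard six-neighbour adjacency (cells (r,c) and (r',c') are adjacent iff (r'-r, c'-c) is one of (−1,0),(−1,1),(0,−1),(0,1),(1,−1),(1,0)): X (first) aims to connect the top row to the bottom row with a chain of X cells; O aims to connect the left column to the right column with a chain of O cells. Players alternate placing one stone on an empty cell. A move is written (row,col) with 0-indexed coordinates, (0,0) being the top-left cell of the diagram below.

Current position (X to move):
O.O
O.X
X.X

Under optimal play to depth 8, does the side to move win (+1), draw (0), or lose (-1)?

ply 1, X at O.O/O.X/X.X | (0,1)=-1→OXO/O.X/X.X*; (1,1)=-1→O.O/OXX/X.X; (2,1)=-1→O.O/O.X/XXX
ply 2, O at OXO/O.X/X.X | (1,1)=+1→OXO/OOX/X.X*; (2,1)=-1→OXO/O.X/XOX
ply 3: OXO/OOX/X.X is terminal -1 (X); from O.O/O.X/X.X depth 8

value(O.O/O.X/X.X, X) = -1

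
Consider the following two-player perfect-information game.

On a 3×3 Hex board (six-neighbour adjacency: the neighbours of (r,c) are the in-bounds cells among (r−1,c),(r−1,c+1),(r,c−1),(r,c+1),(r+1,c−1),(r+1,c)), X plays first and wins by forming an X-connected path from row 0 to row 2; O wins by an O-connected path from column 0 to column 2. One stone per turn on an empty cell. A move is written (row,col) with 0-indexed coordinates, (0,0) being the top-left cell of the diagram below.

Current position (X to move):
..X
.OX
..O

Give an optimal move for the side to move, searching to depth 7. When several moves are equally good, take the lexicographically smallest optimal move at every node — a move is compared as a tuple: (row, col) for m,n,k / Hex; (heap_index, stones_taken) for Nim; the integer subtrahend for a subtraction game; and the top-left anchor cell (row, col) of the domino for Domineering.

X's best at [..X/.OX/..O]: (1,0)

[..X/.OX/..O] X move#1: (0,0):-1/X.X/.OX/..O, (0,1):-1/.XX/.OX/..O, (1,0):+1/..X/XOX/..O*, (2,0):+1/..X/.OX/X.O, (2,1):+1/..X/.OX/.XO
[..X/XOX/..O] O move#2: (0,0):-1/O.X/XOX/..O*, (0,1):-1/.OX/XOX/..O, (2,0):-1/..X/XOX/O.O, (2,1):-1/..X/XOX/.OO
[O.X/XOX/..O] X move#3: (0,1):+1/OXX/XOX/..O*, (2,0):+1/O.X/XOX/X.O, (2,1):+1/O.X/XOX/.XO
[OXX/XOX/..O] O move#4: (2,0):-1/OXX/XOX/O.O*, (2,1):-1/OXX/XOX/.OO
[OXX/XOX/O.O] X move#5: (2,1):+1/OXX/XOX/OXO*
[OXX/XOX/OXO] end (terminal -1, O#6); searched ..X/.OX/..O to 7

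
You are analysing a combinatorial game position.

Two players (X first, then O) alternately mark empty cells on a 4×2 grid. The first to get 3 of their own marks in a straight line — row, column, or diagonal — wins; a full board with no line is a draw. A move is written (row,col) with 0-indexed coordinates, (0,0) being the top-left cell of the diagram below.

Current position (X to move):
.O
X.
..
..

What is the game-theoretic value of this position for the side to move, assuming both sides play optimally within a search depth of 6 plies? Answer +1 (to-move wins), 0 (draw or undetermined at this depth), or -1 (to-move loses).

value(.O/X./../.., X) = +1

p1 X@[.O/X./../..]: (0,0)[XO/X./../..]+0 (1,1)[.O/XX/../..]+0 (2,0)[.O/X./X./..]+1* (2,1)[.O/X./.X/..]+0 (3,0)[.O/X./../X.]+0 (3,1)[.O/X./../.X]+0
p2 O@[.O/X./X./..]: (0,0)[OO/X./X./..]-1* (1,1)[.O/XO/X./..]-1 (2,1)[.O/X./XO/..]-1 (3,0)[.O/X./X./O.]-1 (3,1)[.O/X./X./.O]-1
p3 X@[OO/X./X./..]: (1,1)[OO/XX/X./..]+0 (2,1)[OO/X./XX/..]+0 (3,0)[OO/X./X./X.]+1* (3,1)[OO/X./X./.X]+0
p4 O@[OO/X./X./X.] terminal -1; root [.O/X./../..] d6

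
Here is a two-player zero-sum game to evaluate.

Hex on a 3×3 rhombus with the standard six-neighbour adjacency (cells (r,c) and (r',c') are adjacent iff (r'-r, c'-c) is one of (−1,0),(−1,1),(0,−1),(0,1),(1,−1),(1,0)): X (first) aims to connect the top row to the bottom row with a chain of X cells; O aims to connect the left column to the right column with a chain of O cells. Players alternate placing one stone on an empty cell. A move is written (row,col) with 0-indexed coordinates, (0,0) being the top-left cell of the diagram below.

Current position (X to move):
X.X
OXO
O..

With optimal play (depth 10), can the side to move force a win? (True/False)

X winning at [X.X/OXO/O..]: True

p1 X@[X.X/OXO/O..]: (0,1)[XXX/OXO/O..]-1 (2,1)[X.X/OXO/OX.]+1* (2,2)[X.X/OXO/O.X]-1
p2 O@[X.X/OXO/OX.] terminal -1; root [X.X/OXO/O..] d10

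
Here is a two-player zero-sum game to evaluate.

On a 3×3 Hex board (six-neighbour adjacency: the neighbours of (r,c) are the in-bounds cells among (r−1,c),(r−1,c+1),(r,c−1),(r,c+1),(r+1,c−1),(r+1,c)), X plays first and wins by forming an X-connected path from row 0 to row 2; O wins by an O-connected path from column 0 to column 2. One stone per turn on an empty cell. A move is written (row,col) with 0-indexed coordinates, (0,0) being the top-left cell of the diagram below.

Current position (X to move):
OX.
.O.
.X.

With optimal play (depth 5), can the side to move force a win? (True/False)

X winning at [OX./.O./.X.]: False

p1 X@[OX./.O./.X.]: (0,2)[OXX/.O./.X.]-1* (1,0)[OX./XO./.X.]-1 (1,2)[OX./.OX/.X.]-1 (2,0)[OX./.O./XX.]-1 (2,2)[OX./.O./.XX]-1
p2 O@[OXX/.O./.X.]: (1,0)[OXX/OO./.X.]-1 (1,2)[OXX/.OO/.X.]+1* (2,0)[OXX/.O./OX.]-1 (2,2)[OXX/.O./.XO]-1
p3 X@[OXX/.OO/.X.]: (1,0)[OXX/XOO/.X.]-1* (2,0)[OXX/.OO/XX.]-1 (2,2)[OXX/.OO/.XX]-1
p4 O@[OXX/XOO/.X.]: (2,0)[OXX/XOO/OX.]+1* (2,2)[OXX/XOO/.XO]-1
p5 X@[OXX/XOO/OX.] terminal -1; root [OX./.O./.X.] d5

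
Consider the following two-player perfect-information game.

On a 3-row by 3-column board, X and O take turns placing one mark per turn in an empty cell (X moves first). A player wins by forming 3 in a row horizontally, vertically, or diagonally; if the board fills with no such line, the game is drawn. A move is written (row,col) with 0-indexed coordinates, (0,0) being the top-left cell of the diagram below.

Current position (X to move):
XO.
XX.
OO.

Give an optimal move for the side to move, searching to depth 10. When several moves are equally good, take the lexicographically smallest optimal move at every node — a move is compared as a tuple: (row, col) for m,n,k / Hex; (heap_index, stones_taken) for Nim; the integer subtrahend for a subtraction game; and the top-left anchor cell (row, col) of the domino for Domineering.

p1 X@[XO./XX./OO.]: (0,2)[XOX/XX./OO.]-1 (1,2)[XO./XXX/OO.]+1* (2,2)[XO./XX./OOX]+1
p2 O@[XO./XXX/OO.] terminal -1; root [XO./XX./OO.] d10

X's best at [XO./XX./OO.]: (1,2)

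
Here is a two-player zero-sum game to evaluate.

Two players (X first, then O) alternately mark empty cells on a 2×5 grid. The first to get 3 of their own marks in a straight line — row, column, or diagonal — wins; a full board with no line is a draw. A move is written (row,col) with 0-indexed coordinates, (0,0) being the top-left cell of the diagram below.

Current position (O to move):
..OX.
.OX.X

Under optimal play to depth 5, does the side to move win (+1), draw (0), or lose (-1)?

ply 1, O at ..OX./.OX.X | (0,0)=-1→O.OX./.OX.X; (0,1)=-1→.OOX./.OX.X; (0,4)=-1→..OXO/.OX.X; (1,0)=-1→..OX./OOX.X; (1,3)=+0→..OX./.OXOX*
ply 2, X at ..OX./.OXOX | (0,0)=+0→X.OX./.OXOX*; (0,1)=+0→.XOX./.OXOX; (0,4)=+0→..OXX/.OXOX; (1,0)=+0→..OX./XOXOX
ply 3, O at X.OX./.OXOX | (0,1)=+0→XOOX./.OXOX*; (0,4)=+0→X.OXO/.OXOX; (1,0)=+0→X.OX./OOXOX
ply 4, X at XOOX./.OXOX | (0,4)=+0→XOOXX/.OXOX*; (1,0)=+0→XOOX./XOXOX
ply 5, O at XOOXX/.OXOX | (1,0)=+0→XOOXX/OOXOX*
ply 6: XOOXX/OOXOX is terminal +0 (X); from ..OX./.OX.X depth 5

value(..OX./.OX.X, O) = 0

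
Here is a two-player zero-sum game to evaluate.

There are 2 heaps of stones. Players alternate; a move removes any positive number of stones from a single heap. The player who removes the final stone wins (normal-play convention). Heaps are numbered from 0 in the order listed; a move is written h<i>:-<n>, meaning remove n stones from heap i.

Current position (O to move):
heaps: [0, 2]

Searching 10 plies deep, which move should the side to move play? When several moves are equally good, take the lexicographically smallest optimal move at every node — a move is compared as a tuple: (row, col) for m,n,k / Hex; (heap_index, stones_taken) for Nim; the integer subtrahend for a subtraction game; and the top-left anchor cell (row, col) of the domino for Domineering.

ply 1, O at (0,2) | h1:-1=-1→(0,1); h1:-2=+1→(0,0)*
ply 2: (0,0) is terminal -1 (X); from (0,2) depth 10

O's best at [(0,2)]: h1:-2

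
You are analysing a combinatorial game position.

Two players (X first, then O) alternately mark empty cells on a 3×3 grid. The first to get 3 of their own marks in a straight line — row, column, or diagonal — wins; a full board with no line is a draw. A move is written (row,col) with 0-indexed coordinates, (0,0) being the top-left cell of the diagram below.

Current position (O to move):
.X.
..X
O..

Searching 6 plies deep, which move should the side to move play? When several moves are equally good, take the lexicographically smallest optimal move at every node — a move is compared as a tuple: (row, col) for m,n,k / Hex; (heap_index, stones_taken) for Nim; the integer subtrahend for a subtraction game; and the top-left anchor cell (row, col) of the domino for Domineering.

ply 1, O at .X./..X/O.. | (0,0)=+1→OX./..X/O..*; (0,2)=-1→.XO/..X/O..; (1,0)=-1→.X./O.X/O..; (1,1)=-1→.X./.OX/O..; (2,1)=-1→.X./..X/OO.; (2,2)=+1→.X./..X/O.O
ply 2, X at OX./..X/O.. | (0,2)=-1→OXX/..X/O..*; (1,0)=-1→OX./X.X/O..; (1,1)=-1→OX./.XX/O..; (2,1)=-1→OX./..X/OX.; (2,2)=-1→OX./..X/O.X
ply 3, O at OXX/..X/O.. | (1,0)=+1→OXX/O.X/O..*; (1,1)=-1→OXX/.OX/O..; (2,1)=-1→OXX/..X/OO.; (2,2)=+1→OXX/..X/O.O
ply 4: OXX/O.X/O.. is terminal -1 (X); from .X./..X/O.. depth 6

O's best at [.X./..X/O..]: (0,0)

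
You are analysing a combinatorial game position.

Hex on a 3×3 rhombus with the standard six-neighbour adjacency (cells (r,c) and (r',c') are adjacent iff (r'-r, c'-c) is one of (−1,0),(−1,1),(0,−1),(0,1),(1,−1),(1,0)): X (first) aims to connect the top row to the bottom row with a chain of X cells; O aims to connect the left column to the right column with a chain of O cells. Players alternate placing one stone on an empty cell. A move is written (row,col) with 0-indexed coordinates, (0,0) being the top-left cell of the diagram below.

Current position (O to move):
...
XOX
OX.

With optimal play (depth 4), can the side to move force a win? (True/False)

O winning at [.../XOX/OX.]: True

[.../XOX/OX.] O move#1: (0,0):-1/O../XOX/OX., (0,1):-1/.O./XOX/OX., (0,2):+1/..O/XOX/OX.*, (2,2):-1/.../XOX/OXO
[..O/XOX/OX.] end (terminal -1, X#2); searched .../XOX/OX. to 4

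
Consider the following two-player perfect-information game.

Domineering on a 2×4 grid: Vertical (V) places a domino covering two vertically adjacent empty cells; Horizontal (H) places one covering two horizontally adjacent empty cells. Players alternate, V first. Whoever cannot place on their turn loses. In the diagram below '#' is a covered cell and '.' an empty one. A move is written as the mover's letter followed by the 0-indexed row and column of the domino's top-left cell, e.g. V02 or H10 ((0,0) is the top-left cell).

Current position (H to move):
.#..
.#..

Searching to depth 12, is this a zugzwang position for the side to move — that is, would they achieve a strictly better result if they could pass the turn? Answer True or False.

zugzwang(.#../.#.., H) = False

ply 1, H at .#../.#.. | H02=+1→.###/.#..*; H12=+1→.#../.###
ply 2, V at .###/.#.. | V00=-1→####/##..*
ply 3, H at ####/##.. | H12=+1→####/####*
ply 4: ####/#### is terminal -1 (V); from .#../.#.. depth 12
if H skipped the turn, V would face:
~ ply 1, V at .#../.#.. | V00=-1→##../##..; V02=+1→.##./.##.*; V03=+1→.#.#/.#.#
~ ply 2: .##./.##. is terminal -1 (H); from .#../.#.. depth 12
compare (H): move=+1 vs pass=-1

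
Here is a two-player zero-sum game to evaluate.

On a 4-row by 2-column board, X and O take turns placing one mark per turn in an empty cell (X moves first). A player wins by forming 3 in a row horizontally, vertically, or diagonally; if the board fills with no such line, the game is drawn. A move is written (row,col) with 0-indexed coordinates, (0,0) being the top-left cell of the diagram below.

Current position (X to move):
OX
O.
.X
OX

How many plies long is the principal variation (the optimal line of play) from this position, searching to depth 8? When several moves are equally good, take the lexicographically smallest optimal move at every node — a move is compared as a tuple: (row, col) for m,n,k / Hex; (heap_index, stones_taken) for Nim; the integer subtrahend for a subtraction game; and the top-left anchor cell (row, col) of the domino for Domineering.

PV length from [OX/O./.X/OX]: 1 ply

ply 1, X at OX/O./.X/OX | (1,1)=+1→OX/OX/.X/OX*; (2,0)=+0→OX/O./XX/OX
ply 2: OX/OX/.X/OX is terminal -1 (O); from OX/O./.X/OX depth 8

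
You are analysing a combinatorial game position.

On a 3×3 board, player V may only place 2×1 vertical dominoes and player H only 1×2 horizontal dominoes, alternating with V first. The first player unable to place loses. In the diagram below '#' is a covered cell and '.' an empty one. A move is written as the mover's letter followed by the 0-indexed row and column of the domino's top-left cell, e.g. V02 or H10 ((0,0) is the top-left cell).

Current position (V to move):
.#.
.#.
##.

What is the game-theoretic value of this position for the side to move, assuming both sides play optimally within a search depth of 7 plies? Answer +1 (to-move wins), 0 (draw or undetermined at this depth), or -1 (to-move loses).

ply 1, V at .#./.#./##. | V00=+1→##./##./##.*; V02=+1→.##/.##/##.; V12=+1→.#./.##/###
ply 2: ##./##./##. is terminal -1 (H); from .#./.#./##. depth 7

value(.#./.#./##., V) = +1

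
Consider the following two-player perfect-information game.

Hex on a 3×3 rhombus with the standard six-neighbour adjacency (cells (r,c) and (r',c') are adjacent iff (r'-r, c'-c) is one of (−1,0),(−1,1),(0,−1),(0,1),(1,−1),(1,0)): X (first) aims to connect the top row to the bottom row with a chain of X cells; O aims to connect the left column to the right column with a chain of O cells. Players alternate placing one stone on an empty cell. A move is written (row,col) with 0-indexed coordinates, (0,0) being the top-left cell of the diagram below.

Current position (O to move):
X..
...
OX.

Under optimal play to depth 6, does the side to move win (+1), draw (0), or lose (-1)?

[X../.../OX.] O move#1: (0,1):-1/XO./.../OX., (0,2):-1/X.O/.../OX., (1,0):-1/X../O../OX., (1,1):+1/X../.O./OX.*, (1,2):-1/X../..O/OX., (2,2):-1/X../.../OXO
[X../.O./OX.] X move#2: (0,1):-1/XX./.O./OX.*, (0,2):-1/X.X/.O./OX., (1,0):-1/X../XO./OX., (1,2):-1/X../.OX/OX., (2,2):-1/X../.O./OXX
[XX./.O./OX.] O move#3: (0,2):+1/XXO/.O./OX.*, (1,0):+1/XX./OO./OX., (1,2):+1/XX./.OO/OX., (2,2):+1/XX./.O./OXO
[XXO/.O./OX.] end (terminal -1, X#4); searched X../.../OX. to 6

value(X../.../OX., O) = +1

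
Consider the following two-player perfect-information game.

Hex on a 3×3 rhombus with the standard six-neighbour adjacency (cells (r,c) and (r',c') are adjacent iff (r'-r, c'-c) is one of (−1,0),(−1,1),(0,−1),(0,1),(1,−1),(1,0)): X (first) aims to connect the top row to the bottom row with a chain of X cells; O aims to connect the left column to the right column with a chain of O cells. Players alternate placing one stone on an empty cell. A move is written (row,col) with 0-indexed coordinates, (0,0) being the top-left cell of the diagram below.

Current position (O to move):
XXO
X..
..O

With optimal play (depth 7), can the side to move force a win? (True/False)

O winning at [XXO/X../..O]: True

[XXO/X../..O] O move#1: (1,1):-1/XXO/XO./..O, (1,2):-1/XXO/X.O/..O, (2,0):+1/XXO/X../O.O*, (2,1):-1/XXO/X../.OO
[XXO/X../O.O] X move#2: (1,1):-1/XXO/XX./O.O*, (1,2):-1/XXO/X.X/O.O, (2,1):-1/XXO/X../OXO
[XXO/XX./O.O] O move#3: (1,2):-1/XXO/XXO/O.O, (2,1):+1/XXO/XX./OOO*
[XXO/XX./OOO] end (terminal -1, X#4); searched XXO/X../..O to 7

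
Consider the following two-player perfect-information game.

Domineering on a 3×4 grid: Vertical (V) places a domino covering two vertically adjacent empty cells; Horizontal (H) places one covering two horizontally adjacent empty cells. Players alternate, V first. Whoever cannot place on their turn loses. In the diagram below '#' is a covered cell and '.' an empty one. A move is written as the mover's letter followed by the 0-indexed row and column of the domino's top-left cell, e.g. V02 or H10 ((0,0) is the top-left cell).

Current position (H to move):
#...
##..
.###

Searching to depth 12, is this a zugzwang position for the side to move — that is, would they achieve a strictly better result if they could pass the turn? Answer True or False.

[#.../##../.###] H move#1: H01:-1/###./##../.###, H02:+1/#.##/##../.###*, H12:+1/#.../####/.###
[#.##/##../.###] end (terminal -1, V#2); searched #.../##../.### to 12
pass branch (V moves first from the same position):
  | [#.../##../.###] V move#1: V02:+1/#.#./###./.###*, V03:-1/#..#/##.#/.###
  | [#.#./###./.###] end (terminal -1, H#2); searched #.../##../.### to 12
H moving scores +1; H passing scores -1

zugzwang(#.../##../.###, H) = False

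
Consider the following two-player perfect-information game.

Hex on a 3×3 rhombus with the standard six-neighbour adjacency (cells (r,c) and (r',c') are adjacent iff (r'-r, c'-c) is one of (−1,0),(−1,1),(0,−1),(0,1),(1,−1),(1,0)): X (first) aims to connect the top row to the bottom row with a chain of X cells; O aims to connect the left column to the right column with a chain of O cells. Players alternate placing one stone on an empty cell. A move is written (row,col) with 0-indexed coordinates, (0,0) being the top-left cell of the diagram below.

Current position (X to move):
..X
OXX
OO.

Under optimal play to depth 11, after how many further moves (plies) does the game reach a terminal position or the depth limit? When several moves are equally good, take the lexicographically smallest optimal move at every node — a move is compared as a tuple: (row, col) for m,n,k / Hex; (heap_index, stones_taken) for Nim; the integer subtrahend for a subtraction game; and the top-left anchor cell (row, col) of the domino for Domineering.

PV length from [..X/OXX/OO.]: 1 ply

p1 X@[..X/OXX/OO.]: (0,0)[X.X/OXX/OO.]-1 (0,1)[.XX/OXX/OO.]-1 (2,2)[..X/OXX/OOX]+1*
p2 O@[..X/OXX/OOX] terminal -1; root [..X/OXX/OO.] d11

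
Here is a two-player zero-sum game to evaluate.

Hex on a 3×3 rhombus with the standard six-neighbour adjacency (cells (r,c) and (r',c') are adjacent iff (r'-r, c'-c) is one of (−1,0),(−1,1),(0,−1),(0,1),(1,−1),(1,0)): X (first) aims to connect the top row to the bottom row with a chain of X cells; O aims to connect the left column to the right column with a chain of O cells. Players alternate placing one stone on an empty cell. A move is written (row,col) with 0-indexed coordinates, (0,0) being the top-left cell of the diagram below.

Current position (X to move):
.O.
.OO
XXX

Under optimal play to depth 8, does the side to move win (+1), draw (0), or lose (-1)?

[.O./.OO/XXX] X move#1: (0,0):-1/XO./.OO/XXX*, (0,2):-1/.OX/.OO/XXX, (1,0):-1/.O./XOO/XXX
[XO./.OO/XXX] O move#2: (0,2):-1/XOO/.OO/XXX, (1,0):+1/XO./OOO/XXX*
[XO./OOO/XXX] end (terminal -1, X#3); searched .O./.OO/XXX to 8

value(.O./.OO/XXX, X) = -1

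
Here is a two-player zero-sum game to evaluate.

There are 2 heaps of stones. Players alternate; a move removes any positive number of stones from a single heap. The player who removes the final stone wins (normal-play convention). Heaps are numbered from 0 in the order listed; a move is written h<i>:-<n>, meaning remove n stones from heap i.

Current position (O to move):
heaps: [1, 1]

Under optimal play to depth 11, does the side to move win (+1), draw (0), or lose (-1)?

value((1,1), O) = -1

p1 O@[(1,1)]: h0:-1[(0,1)]-1* h1:-1[(1,0)]-1
p2 X@[(0,1)]: h1:-1[(0,0)]+1*
p3 O@[(0,0)] terminal -1; root [(1,1)] d11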